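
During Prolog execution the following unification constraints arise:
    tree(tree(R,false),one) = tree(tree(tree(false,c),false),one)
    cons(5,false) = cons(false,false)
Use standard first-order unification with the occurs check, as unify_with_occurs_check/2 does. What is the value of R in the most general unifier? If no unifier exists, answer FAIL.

FAIL

Decompose tree/2: tree(R,false) = tree(tree(false,c),false),  one = one.
Decompose tree/2: R = tree(false,c),  false = false.
Bind R := tree(false,c); no other remaining equation mentions R.
Delete trivial equation false = false.
Delete trivial equation one = one.
Decompose cons/2: 5 = false,  false = false.
Clash: constants 5 and false differ; no unifier exists.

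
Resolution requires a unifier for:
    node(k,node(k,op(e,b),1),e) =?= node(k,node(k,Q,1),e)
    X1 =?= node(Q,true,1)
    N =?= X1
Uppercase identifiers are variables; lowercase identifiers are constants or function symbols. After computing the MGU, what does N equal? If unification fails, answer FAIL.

Decompose node/3: k =?= k,  node(k,op(e,b),1) =?= node(k,Q,1),  e =?= e.
Delete trivial equation k =?= k.
Decompose node/3: k =?= k,  op(e,b) =?= Q,  1 =?= 1.
Delete trivial equation k =?= k.
Bind Q := op(e,b); substituting into the one remaining equation that mentions Q gives: X1 =?= node(op(e,b),true,1).
Delete trivial equation 1 =?= 1.
Delete trivial equation e =?= e.
Bind X1 := node(op(e,b),true,1); substituting into the remaining equation gives: N =?= node(op(e,b),true,1).
Bind N := node(op(e,b),true,1).
MGU = { Q := op(e,b), X1 := node(op(e,b),true,1), N := node(op(e,b),true,1) }, so N := node(op(e,b),true,1).

node(op(e,b),true,1)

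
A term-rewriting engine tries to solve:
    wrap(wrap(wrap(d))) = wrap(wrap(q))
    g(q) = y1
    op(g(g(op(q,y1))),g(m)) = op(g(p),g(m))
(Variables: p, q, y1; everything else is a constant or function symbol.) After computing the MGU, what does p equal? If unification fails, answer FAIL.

g(op(wrap(d),g(wrap(d))))

Decompose wrap/1: wrap(wrap(d)) = wrap(q).
Decompose wrap/1: wrap(d) = q.
Bind q := wrap(d); substituting into the remaining equations gives: g(wrap(d)) = y1,  op(g(g(op(wrap(d),y1))),g(m)) = op(g(p),g(m)).
Bind y1 := g(wrap(d)); substituting into the remaining equation gives: op(g(g(op(wrap(d),g(wrap(d))))),g(m)) = op(g(p),g(m)).
Decompose op/2: g(g(op(wrap(d),g(wrap(d))))) = g(p),  g(m) = g(m).
Decompose g/1: g(op(wrap(d),g(wrap(d)))) = p.
Bind p := g(op(wrap(d),g(wrap(d)))); no other remaining equation mentions p.
Delete trivial equation g(m) = g(m).
MGU = { q ↦ wrap(d), y1 ↦ g(wrap(d)), p ↦ g(op(wrap(d),g(wrap(d)))) }, so p ↦ g(op(wrap(d),g(wrap(d)))).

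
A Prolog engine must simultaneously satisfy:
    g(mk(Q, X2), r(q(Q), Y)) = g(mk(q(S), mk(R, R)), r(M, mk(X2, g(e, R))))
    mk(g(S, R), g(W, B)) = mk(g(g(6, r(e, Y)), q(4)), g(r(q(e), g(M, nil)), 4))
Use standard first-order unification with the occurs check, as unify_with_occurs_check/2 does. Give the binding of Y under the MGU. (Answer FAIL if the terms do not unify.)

mk(mk(q(4), q(4)), g(e, q(4)))

Decompose g/2: mk(Q, X2) = mk(q(S), mk(R, R)),  r(q(Q), Y) = r(M, mk(X2, g(e, R))).
Decompose mk/2: Q = q(S),  X2 = mk(R, R).
Bind Q := q(S); substituting into the one remaining equation that mentions Q gives: r(q(q(S)), Y) = r(M, mk(X2, g(e, R))).
Bind X2 := mk(R, R); substituting into the one remaining equation that mentions X2 gives: r(q(q(S)), Y) = r(M, mk(mk(R, R), g(e, R))).
Decompose r/2: q(q(S)) = M,  Y = mk(mk(R, R), g(e, R)).
Bind M := q(q(S)); substituting into the one remaining equation that mentions M gives: mk(g(S, R), g(W, B)) = mk(g(g(6, r(e, Y)), q(4)), g(r(q(e), g(q(q(S)), nil)), 4)).
Bind Y := mk(mk(R, R), g(e, R)); substituting into the remaining equation gives: mk(g(S, R), g(W, B)) = mk(g(g(6, r(e, mk(mk(R, R), g(e, R)))), q(4)), g(r(q(e), g(q(q(S)), nil)), 4)).
Decompose mk/2: g(S, R) = g(g(6, r(e, mk(mk(R, R), g(e, R)))), q(4)),  g(W, B) = g(r(q(e), g(q(q(S)), nil)), 4).
Decompose g/2: S = g(6, r(e, mk(mk(R, R), g(e, R)))),  R = q(4).
Bind S := g(6, r(e, mk(mk(R, R), g(e, R)))); substituting into the one remaining equation that mentions S gives: g(W, B) = g(r(q(e), g(q(q(g(6, r(e, mk(mk(R, R), g(e, R)))))), nil)), 4). Substituting into the earlier bindings gives Q := q(g(6, r(e, mk(mk(R, R), g(e, R))))), M := q(q(g(6, r(e, mk(mk(R, R), g(e, R)))))).
Bind R := q(4); substituting into the remaining equation gives: g(W, B) = g(r(q(e), g(q(q(g(6, r(e, mk(mk(q(4), q(4)), g(e, q(4))))))), nil)), 4). Substituting into the earlier bindings gives Q := q(g(6, r(e, mk(mk(q(4), q(4)), g(e, q(4)))))), X2 := mk(q(4), q(4)), M := q(q(g(6, r(e, mk(mk(q(4), q(4)), g(e, q(4))))))), Y := mk(mk(q(4), q(4)), g(e, q(4))), S := g(6, r(e, mk(mk(q(4), q(4)), g(e, q(4))))).
Decompose g/2: W = r(q(e), g(q(q(g(6, r(e, mk(mk(q(4), q(4)), g(e, q(4))))))), nil)),  B = 4.
Bind W := r(q(e), g(q(q(g(6, r(e, mk(mk(q(4), q(4)), g(e, q(4))))))), nil)); no other remaining equation mentions W.
Bind B := 4.
MGU = { Q = q(g(6, r(e, mk(mk(q(4), q(4)), g(e, q(4)))))), X2 = mk(q(4), q(4)), M = q(q(g(6, r(e, mk(mk(q(4), q(4)), g(e, q(4))))))), Y = mk(mk(q(4), q(4)), g(e, q(4))), S = g(6, r(e, mk(mk(q(4), q(4)), g(e, q(4))))), R = q(4), W = r(q(e), g(q(q(g(6, r(e, mk(mk(q(4), q(4)), g(e, q(4))))))), nil)), B = 4 }, so Y = mk(mk(q(4), q(4)), g(e, q(4))).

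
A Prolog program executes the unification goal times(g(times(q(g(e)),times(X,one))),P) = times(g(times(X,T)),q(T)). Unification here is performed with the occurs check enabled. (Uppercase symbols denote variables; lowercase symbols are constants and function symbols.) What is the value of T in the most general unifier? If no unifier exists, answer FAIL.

times(q(g(e)),one)

Decompose times/2: g(times(q(g(e)),times(X,one))) = g(times(X,T)),  P = q(T).
Decompose g/1: times(q(g(e)),times(X,one)) = times(X,T).
Decompose times/2: q(g(e)) = X,  times(X,one) = T.
Bind X := q(g(e)); substituting into the one remaining equation that mentions X gives: times(q(g(e)),one) = T.
Bind T := times(q(g(e)),one); substituting into the remaining equation gives: P = q(times(q(g(e)),one)).
Bind P := q(times(q(g(e)),one)).
MGU = { X -> q(g(e)), T -> times(q(g(e)),one), P -> q(times(q(g(e)),one)) }, so T -> times(q(g(e)),one).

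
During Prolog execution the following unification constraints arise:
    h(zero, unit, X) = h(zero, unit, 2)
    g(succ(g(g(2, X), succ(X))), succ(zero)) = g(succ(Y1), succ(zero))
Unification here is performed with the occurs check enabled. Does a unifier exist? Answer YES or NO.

Decompose h/3: zero = zero,  unit = unit,  X = 2.
Delete trivial equation zero = zero.
Delete trivial equation unit = unit.
Bind X := 2; substituting into the remaining equation gives: g(succ(g(g(2, 2), succ(2))), succ(zero)) = g(succ(Y1), succ(zero)).
Decompose g/2: succ(g(g(2, 2), succ(2))) = succ(Y1),  succ(zero) = succ(zero).
Decompose succ/1: g(g(2, 2), succ(2)) = Y1.
Bind Y1 := g(g(2, 2), succ(2)); no other remaining equation mentions Y1.
Delete trivial equation succ(zero) = succ(zero).
No equations remain and no clash or occurs-check failure arose, so a unifier exists.

YES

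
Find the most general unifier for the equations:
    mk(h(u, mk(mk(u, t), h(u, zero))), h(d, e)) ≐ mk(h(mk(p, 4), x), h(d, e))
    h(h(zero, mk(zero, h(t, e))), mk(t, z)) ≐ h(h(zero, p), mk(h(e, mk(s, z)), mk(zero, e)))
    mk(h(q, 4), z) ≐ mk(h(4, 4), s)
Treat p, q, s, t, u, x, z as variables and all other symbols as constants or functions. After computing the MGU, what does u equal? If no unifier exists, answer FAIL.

mk(mk(zero, h(h(e, mk(mk(zero, e), mk(zero, e))), e)), 4)

Decompose mk/2: h(u, mk(mk(u, t), h(u, zero))) ≐ h(mk(p, 4), x),  h(d, e) ≐ h(d, e).
Decompose h/2: u ≐ mk(p, 4),  mk(mk(u, t), h(u, zero)) ≐ x.
Bind u := mk(p, 4); substituting into the one remaining equation that mentions u gives: mk(mk(mk(p, 4), t), h(mk(p, 4), zero)) ≐ x.
Bind x := mk(mk(mk(p, 4), t), h(mk(p, 4), zero)); no other remaining equation mentions x.
Delete trivial equation h(d, e) ≐ h(d, e).
Decompose h/2: h(zero, mk(zero, h(t, e))) ≐ h(zero, p),  mk(t, z) ≐ mk(h(e, mk(s, z)), mk(zero, e)).
Decompose h/2: zero ≐ zero,  mk(zero, h(t, e)) ≐ p.
Delete trivial equation zero ≐ zero.
Bind p := mk(zero, h(t, e)); no other remaining equation mentions p. Substituting into the earlier bindings gives u := mk(mk(zero, h(t, e)), 4), x := mk(mk(mk(mk(zero, h(t, e)), 4), t), h(mk(mk(zero, h(t, e)), 4), zero)).
Decompose mk/2: t ≐ h(e, mk(s, z)),  z ≐ mk(zero, e).
Bind t := h(e, mk(s, z)); no other remaining equation mentions t. Substituting into the earlier bindings gives u := mk(mk(zero, h(h(e, mk(s, z)), e)), 4), x := mk(mk(mk(mk(zero, h(h(e, mk(s, z)), e)), 4), h(e, mk(s, z))), h(mk(mk(zero, h(h(e, mk(s, z)), e)), 4), zero)), p := mk(zero, h(h(e, mk(s, z)), e)).
Bind z := mk(zero, e); substituting into the remaining equation gives: mk(h(q, 4), mk(zero, e)) ≐ mk(h(4, 4), s). Substituting into the earlier bindings gives u := mk(mk(zero, h(h(e, mk(s, mk(zero, e))), e)), 4), x := mk(mk(mk(mk(zero, h(h(e, mk(s, mk(zero, e))), e)), 4), h(e, mk(s, mk(zero, e)))), h(mk(mk(zero, h(h(e, mk(s, mk(zero, e))), e)), 4), zero)), p := mk(zero, h(h(e, mk(s, mk(zero, e))), e)), t := h(e, mk(s, mk(zero, e))).
Decompose mk/2: h(q, 4) ≐ h(4, 4),  mk(zero, e) ≐ s.
Decompose h/2: q ≐ 4,  4 ≐ 4.
Bind q := 4; no other remaining equation mentions q.
Delete trivial equation 4 ≐ 4.
Bind s := mk(zero, e). Substituting into the earlier bindings gives u := mk(mk(zero, h(h(e, mk(mk(zero, e), mk(zero, e))), e)), 4), x := mk(mk(mk(mk(zero, h(h(e, mk(mk(zero, e), mk(zero, e))), e)), 4), h(e, mk(mk(zero, e), mk(zero, e)))), h(mk(mk(zero, h(h(e, mk(mk(zero, e), mk(zero, e))), e)), 4), zero)), p := mk(zero, h(h(e, mk(mk(zero, e), mk(zero, e))), e)), t := h(e, mk(mk(zero, e), mk(zero, e))).
MGU = { u := mk(mk(zero, h(h(e, mk(mk(zero, e), mk(zero, e))), e)), 4), x := mk(mk(mk(mk(zero, h(h(e, mk(mk(zero, e), mk(zero, e))), e)), 4), h(e, mk(mk(zero, e), mk(zero, e)))), h(mk(mk(zero, h(h(e, mk(mk(zero, e), mk(zero, e))), e)), 4), zero)), p := mk(zero, h(h(e, mk(mk(zero, e), mk(zero, e))), e)), t := h(e, mk(mk(zero, e), mk(zero, e))), z := mk(zero, e), q := 4, s := mk(zero, e) }, so u := mk(mk(zero, h(h(e, mk(mk(zero, e), mk(zero, e))), e)), 4).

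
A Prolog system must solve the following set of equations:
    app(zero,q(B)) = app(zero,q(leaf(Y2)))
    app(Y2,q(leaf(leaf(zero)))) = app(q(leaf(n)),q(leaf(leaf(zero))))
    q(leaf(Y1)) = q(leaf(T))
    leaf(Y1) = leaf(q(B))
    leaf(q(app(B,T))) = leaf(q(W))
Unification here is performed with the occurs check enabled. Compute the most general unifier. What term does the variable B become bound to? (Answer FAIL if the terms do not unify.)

leaf(q(leaf(n)))

Decompose app/2: zero = zero,  q(B) = q(leaf(Y2)).
Delete trivial equation zero = zero.
Decompose q/1: B = leaf(Y2).
Bind B := leaf(Y2); substituting into the 2 remaining equations that mention B gives: leaf(Y1) = leaf(q(leaf(Y2))),  leaf(q(app(leaf(Y2),T))) = leaf(q(W)).
Decompose app/2: Y2 = q(leaf(n)),  q(leaf(leaf(zero))) = q(leaf(leaf(zero))).
Bind Y2 := q(leaf(n)); substituting into the 2 remaining equations that mention Y2 gives: leaf(Y1) = leaf(q(leaf(q(leaf(n))))),  leaf(q(app(leaf(q(leaf(n))),T))) = leaf(q(W)). Substituting into the earlier binding gives B := leaf(q(leaf(n))).
Delete trivial equation q(leaf(leaf(zero))) = q(leaf(leaf(zero))).
Decompose q/1: leaf(Y1) = leaf(T).
Decompose leaf/1: Y1 = T.
Bind Y1 := T; substituting into the one remaining equation that mentions Y1 gives: leaf(T) = leaf(q(leaf(q(leaf(n))))).
Decompose leaf/1: T = q(leaf(q(leaf(n)))).
Bind T := q(leaf(q(leaf(n)))); substituting into the remaining equation gives: leaf(q(app(leaf(q(leaf(n))),q(leaf(q(leaf(n))))))) = leaf(q(W)). Substituting into the earlier binding gives Y1 := q(leaf(q(leaf(n)))).
Decompose leaf/1: q(app(leaf(q(leaf(n))),q(leaf(q(leaf(n)))))) = q(W).
Decompose q/1: app(leaf(q(leaf(n))),q(leaf(q(leaf(n))))) = W.
Bind W := app(leaf(q(leaf(n))),q(leaf(q(leaf(n))))).
MGU = { B -> leaf(q(leaf(n))), Y2 -> q(leaf(n)), Y1 -> q(leaf(q(leaf(n)))), T -> q(leaf(q(leaf(n)))), W -> app(leaf(q(leaf(n))),q(leaf(q(leaf(n))))) }, so B -> leaf(q(leaf(n))).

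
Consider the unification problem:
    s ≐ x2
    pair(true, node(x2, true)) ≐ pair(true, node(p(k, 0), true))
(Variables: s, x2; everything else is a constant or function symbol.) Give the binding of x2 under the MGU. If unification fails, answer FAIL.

p(k, 0)

Bind s := x2; no other remaining equation mentions s.
Decompose pair/2: true ≐ true,  node(x2, true) ≐ node(p(k, 0), true).
Delete trivial equation true ≐ true.
Decompose node/2: x2 ≐ p(k, 0),  true ≐ true.
Bind x2 := p(k, 0); no other remaining equation mentions x2. Substituting into the earlier binding gives s := p(k, 0).
Delete trivial equation true ≐ true.
MGU = { s -> p(k, 0), x2 -> p(k, 0) }, so x2 -> p(k, 0).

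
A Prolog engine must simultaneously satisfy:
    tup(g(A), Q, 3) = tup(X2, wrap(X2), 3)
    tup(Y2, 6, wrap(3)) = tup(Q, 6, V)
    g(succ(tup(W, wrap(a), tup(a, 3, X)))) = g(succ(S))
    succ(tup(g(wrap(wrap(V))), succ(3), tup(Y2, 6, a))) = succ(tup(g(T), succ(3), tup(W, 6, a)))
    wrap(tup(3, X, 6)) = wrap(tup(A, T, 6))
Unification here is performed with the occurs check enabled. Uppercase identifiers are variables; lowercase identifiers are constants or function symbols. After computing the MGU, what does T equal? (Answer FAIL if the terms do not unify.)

wrap(wrap(wrap(3)))

Decompose tup/3: g(A) = X2,  Q = wrap(X2),  3 = 3.
Bind X2 := g(A); substituting into the one remaining equation that mentions X2 gives: Q = wrap(g(A)).
Bind Q := wrap(g(A)); substituting into the one remaining equation that mentions Q gives: tup(Y2, 6, wrap(3)) = tup(wrap(g(A)), 6, V).
Delete trivial equation 3 = 3.
Decompose tup/3: Y2 = wrap(g(A)),  6 = 6,  wrap(3) = V.
Bind Y2 := wrap(g(A)); substituting into the one remaining equation that mentions Y2 gives: succ(tup(g(wrap(wrap(V))), succ(3), tup(wrap(g(A)), 6, a))) = succ(tup(g(T), succ(3), tup(W, 6, a))).
Delete trivial equation 6 = 6.
Bind V := wrap(3); substituting into the one remaining equation that mentions V gives: succ(tup(g(wrap(wrap(wrap(3)))), succ(3), tup(wrap(g(A)), 6, a))) = succ(tup(g(T), succ(3), tup(W, 6, a))).
Decompose g/1: succ(tup(W, wrap(a), tup(a, 3, X))) = succ(S).
Decompose succ/1: tup(W, wrap(a), tup(a, 3, X)) = S.
Bind S := tup(W, wrap(a), tup(a, 3, X)); no other remaining equation mentions S.
Decompose succ/1: tup(g(wrap(wrap(wrap(3)))), succ(3), tup(wrap(g(A)), 6, a)) = tup(g(T), succ(3), tup(W, 6, a)).
Decompose tup/3: g(wrap(wrap(wrap(3)))) = g(T),  succ(3) = succ(3),  tup(wrap(g(A)), 6, a) = tup(W, 6, a).
Decompose g/1: wrap(wrap(wrap(3))) = T.
Bind T := wrap(wrap(wrap(3))); substituting into the one remaining equation that mentions T gives: wrap(tup(3, X, 6)) = wrap(tup(A, wrap(wrap(wrap(3))), 6)).
Delete trivial equation succ(3) = succ(3).
Decompose tup/3: wrap(g(A)) = W,  6 = 6,  a = a.
Bind W := wrap(g(A)); no other remaining equation mentions W. Substituting into the earlier binding gives S := tup(wrap(g(A)), wrap(a), tup(a, 3, X)).
Delete trivial equation 6 = 6.
Delete trivial equation a = a.
Decompose wrap/1: tup(3, X, 6) = tup(A, wrap(wrap(wrap(3))), 6).
Decompose tup/3: 3 = A,  X = wrap(wrap(wrap(3))),  6 = 6.
Bind A := 3; no other remaining equation mentions A. Substituting into the earlier bindings gives X2 := g(3), Q := wrap(g(3)), Y2 := wrap(g(3)), S := tup(wrap(g(3)), wrap(a), tup(a, 3, X)), W := wrap(g(3)).
Bind X := wrap(wrap(wrap(3))); no other remaining equation mentions X. Substituting into the earlier binding gives S := tup(wrap(g(3)), wrap(a), tup(a, 3, wrap(wrap(wrap(3))))).
Delete trivial equation 6 = 6.
MGU = { X2 ↦ g(3), Q ↦ wrap(g(3)), Y2 ↦ wrap(g(3)), V ↦ wrap(3), S ↦ tup(wrap(g(3)), wrap(a), tup(a, 3, wrap(wrap(wrap(3))))), T ↦ wrap(wrap(wrap(3))), W ↦ wrap(g(3)), A ↦ 3, X ↦ wrap(wrap(wrap(3))) }, so T ↦ wrap(wrap(wrap(3))).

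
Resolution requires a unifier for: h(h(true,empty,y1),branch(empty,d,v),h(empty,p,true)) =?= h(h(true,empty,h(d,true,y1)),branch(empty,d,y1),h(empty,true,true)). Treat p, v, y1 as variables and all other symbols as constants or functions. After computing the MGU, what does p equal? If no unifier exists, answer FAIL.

FAIL

Decompose h/3: h(true,empty,y1) =?= h(true,empty,h(d,true,y1)),  branch(empty,d,v) =?= branch(empty,d,y1),  h(empty,p,true) =?= h(empty,true,true).
Decompose h/3: true =?= true,  empty =?= empty,  y1 =?= h(d,true,y1).
Delete trivial equation true =?= true.
Delete trivial equation empty =?= empty.
Occurs check fails: y1 occurs in h(d,true,y1); the equation y1 =?= h(d,true,y1) has no finite solution.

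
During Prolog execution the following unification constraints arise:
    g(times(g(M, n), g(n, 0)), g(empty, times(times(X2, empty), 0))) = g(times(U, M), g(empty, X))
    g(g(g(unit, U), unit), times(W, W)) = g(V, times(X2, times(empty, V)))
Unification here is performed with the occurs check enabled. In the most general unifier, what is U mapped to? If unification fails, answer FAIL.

Decompose g/2: times(g(M, n), g(n, 0)) = times(U, M),  g(empty, times(times(X2, empty), 0)) = g(empty, X).
Decompose times/2: g(M, n) = U,  g(n, 0) = M.
Bind U := g(M, n); substituting into the one remaining equation that mentions U gives: g(g(g(unit, g(M, n)), unit), times(W, W)) = g(V, times(X2, times(empty, V))).
Bind M := g(n, 0); substituting into the one remaining equation that mentions M gives: g(g(g(unit, g(g(n, 0), n)), unit), times(W, W)) = g(V, times(X2, times(empty, V))). Substituting into the earlier binding gives U := g(g(n, 0), n).
Decompose g/2: empty = empty,  times(times(X2, empty), 0) = X.
Delete trivial equation empty = empty.
Bind X := times(times(X2, empty), 0); no other remaining equation mentions X.
Decompose g/2: g(g(unit, g(g(n, 0), n)), unit) = V,  times(W, W) = times(X2, times(empty, V)).
Bind V := g(g(unit, g(g(n, 0), n)), unit); substituting into the remaining equation gives: times(W, W) = times(X2, times(empty, g(g(unit, g(g(n, 0), n)), unit))).
Decompose times/2: W = X2,  W = times(empty, g(g(unit, g(g(n, 0), n)), unit)).
Bind W := X2; substituting into the remaining equation gives: X2 = times(empty, g(g(unit, g(g(n, 0), n)), unit)).
Bind X2 := times(empty, g(g(unit, g(g(n, 0), n)), unit)). Substituting into the earlier bindings gives X := times(times(times(empty, g(g(unit, g(g(n, 0), n)), unit)), empty), 0), W := times(empty, g(g(unit, g(g(n, 0), n)), unit)).
MGU = { U = g(g(n, 0), n), M = g(n, 0), X = times(times(times(empty, g(g(unit, g(g(n, 0), n)), unit)), empty), 0), V = g(g(unit, g(g(n, 0), n)), unit), W = times(empty, g(g(unit, g(g(n, 0), n)), unit)), X2 = times(empty, g(g(unit, g(g(n, 0), n)), unit)) }, so U = g(g(n, 0), n).

g(g(n, 0), n)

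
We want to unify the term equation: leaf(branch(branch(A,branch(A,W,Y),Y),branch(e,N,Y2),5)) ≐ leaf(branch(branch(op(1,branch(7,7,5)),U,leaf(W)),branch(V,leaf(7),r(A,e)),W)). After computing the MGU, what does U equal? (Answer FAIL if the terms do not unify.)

Decompose leaf/1: branch(branch(A,branch(A,W,Y),Y),branch(e,N,Y2),5) ≐ branch(branch(op(1,branch(7,7,5)),U,leaf(W)),branch(V,leaf(7),r(A,e)),W).
Decompose branch/3: branch(A,branch(A,W,Y),Y) ≐ branch(op(1,branch(7,7,5)),U,leaf(W)),  branch(e,N,Y2) ≐ branch(V,leaf(7),r(A,e)),  5 ≐ W.
Decompose branch/3: A ≐ op(1,branch(7,7,5)),  branch(A,W,Y) ≐ U,  Y ≐ leaf(W).
Bind A := op(1,branch(7,7,5)); substituting into the 2 remaining equations that mention A gives: branch(op(1,branch(7,7,5)),W,Y) ≐ U,  branch(e,N,Y2) ≐ branch(V,leaf(7),r(op(1,branch(7,7,5)),e)).
Bind U := branch(op(1,branch(7,7,5)),W,Y); no other remaining equation mentions U.
Bind Y := leaf(W); no other remaining equation mentions Y. Substituting into the earlier binding gives U := branch(op(1,branch(7,7,5)),W,leaf(W)).
Decompose branch/3: e ≐ V,  N ≐ leaf(7),  Y2 ≐ r(op(1,branch(7,7,5)),e).
Bind V := e; no other remaining equation mentions V.
Bind N := leaf(7); no other remaining equation mentions N.
Bind Y2 := r(op(1,branch(7,7,5)),e); no other remaining equation mentions Y2.
Bind W := 5. Substituting into the earlier bindings gives U := branch(op(1,branch(7,7,5)),5,leaf(5)), Y := leaf(5).
MGU = { A -> op(1,branch(7,7,5)), U -> branch(op(1,branch(7,7,5)),5,leaf(5)), Y -> leaf(5), V -> e, N -> leaf(7), Y2 -> r(op(1,branch(7,7,5)),e), W -> 5 }, so U -> branch(op(1,branch(7,7,5)),5,leaf(5)).

branch(op(1,branch(7,7,5)),5,leaf(5))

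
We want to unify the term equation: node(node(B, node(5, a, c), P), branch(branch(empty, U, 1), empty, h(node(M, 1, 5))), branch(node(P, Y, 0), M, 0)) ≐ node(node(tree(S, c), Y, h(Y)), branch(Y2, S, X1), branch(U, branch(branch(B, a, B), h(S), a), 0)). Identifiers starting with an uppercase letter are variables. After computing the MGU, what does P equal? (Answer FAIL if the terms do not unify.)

Decompose node/3: node(B, node(5, a, c), P) ≐ node(tree(S, c), Y, h(Y)),  branch(branch(empty, U, 1), empty, h(node(M, 1, 5))) ≐ branch(Y2, S, X1),  branch(node(P, Y, 0), M, 0) ≐ branch(U, branch(branch(B, a, B), h(S), a), 0).
Decompose node/3: B ≐ tree(S, c),  node(5, a, c) ≐ Y,  P ≐ h(Y).
Bind B := tree(S, c); substituting into the one remaining equation that mentions B gives: branch(node(P, Y, 0), M, 0) ≐ branch(U, branch(branch(tree(S, c), a, tree(S, c)), h(S), a), 0).
Bind Y := node(5, a, c); substituting into the 2 remaining equations that mention Y gives: P ≐ h(node(5, a, c)),  branch(node(P, node(5, a, c), 0), M, 0) ≐ branch(U, branch(branch(tree(S, c), a, tree(S, c)), h(S), a), 0).
Bind P := h(node(5, a, c)); substituting into the one remaining equation that mentions P gives: branch(node(h(node(5, a, c)), node(5, a, c), 0), M, 0) ≐ branch(U, branch(branch(tree(S, c), a, tree(S, c)), h(S), a), 0).
Decompose branch/3: branch(empty, U, 1) ≐ Y2,  empty ≐ S,  h(node(M, 1, 5)) ≐ X1.
Bind Y2 := branch(empty, U, 1); no other remaining equation mentions Y2.
Bind S := empty; substituting into the one remaining equation that mentions S gives: branch(node(h(node(5, a, c)), node(5, a, c), 0), M, 0) ≐ branch(U, branch(branch(tree(empty, c), a, tree(empty, c)), h(empty), a), 0). Substituting into the earlier binding gives B := tree(empty, c).
Bind X1 := h(node(M, 1, 5)); no other remaining equation mentions X1.
Decompose branch/3: node(h(node(5, a, c)), node(5, a, c), 0) ≐ U,  M ≐ branch(branch(tree(empty, c), a, tree(empty, c)), h(empty), a),  0 ≐ 0.
Bind U := node(h(node(5, a, c)), node(5, a, c), 0); no other remaining equation mentions U. Substituting into the earlier binding gives Y2 := branch(empty, node(h(node(5, a, c)), node(5, a, c), 0), 1).
Bind M := branch(branch(tree(empty, c), a, tree(empty, c)), h(empty), a); no other remaining equation mentions M. Substituting into the earlier binding gives X1 := h(node(branch(branch(tree(empty, c), a, tree(empty, c)), h(empty), a), 1, 5)).
Delete trivial equation 0 ≐ 0.
MGU = { B := tree(empty, c), Y := node(5, a, c), P := h(node(5, a, c)), Y2 := branch(empty, node(h(node(5, a, c)), node(5, a, c), 0), 1), S := empty, X1 := h(node(branch(branch(tree(empty, c), a, tree(empty, c)), h(empty), a), 1, 5)), U := node(h(node(5, a, c)), node(5, a, c), 0), M := branch(branch(tree(empty, c), a, tree(empty, c)), h(empty), a) }, so P := h(node(5, a, c)).

h(node(5, a, c))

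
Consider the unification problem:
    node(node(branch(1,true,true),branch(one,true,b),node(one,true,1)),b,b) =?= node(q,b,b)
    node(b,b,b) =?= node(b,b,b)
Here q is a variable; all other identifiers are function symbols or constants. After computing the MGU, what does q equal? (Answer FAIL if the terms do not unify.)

Decompose node/3: node(branch(1,true,true),branch(one,true,b),node(one,true,1)) =?= q,  b =?= b,  b =?= b.
Bind q := node(branch(1,true,true),branch(one,true,b),node(one,true,1)); no other remaining equation mentions q.
Delete trivial equation b =?= b.
Delete trivial equation b =?= b.
Delete trivial equation node(b,b,b) =?= node(b,b,b).
MGU = { q ↦ node(branch(1,true,true),branch(one,true,b),node(one,true,1)) }, so q ↦ node(branch(1,true,true),branch(one,true,b),node(one,true,1)).

node(branch(1,true,true),branch(one,true,b),node(one,true,1))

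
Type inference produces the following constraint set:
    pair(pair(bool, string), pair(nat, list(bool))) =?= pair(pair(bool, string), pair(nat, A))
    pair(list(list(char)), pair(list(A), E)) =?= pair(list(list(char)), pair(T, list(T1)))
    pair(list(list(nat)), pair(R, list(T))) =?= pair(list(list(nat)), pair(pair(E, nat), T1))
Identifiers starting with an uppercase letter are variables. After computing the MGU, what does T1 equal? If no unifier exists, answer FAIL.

Decompose pair/2: pair(bool, string) =?= pair(bool, string),  pair(nat, list(bool)) =?= pair(nat, A).
Delete trivial equation pair(bool, string) =?= pair(bool, string).
Decompose pair/2: nat =?= nat,  list(bool) =?= A.
Delete trivial equation nat =?= nat.
Bind A := list(bool); substituting into the one remaining equation that mentions A gives: pair(list(list(char)), pair(list(list(bool)), E)) =?= pair(list(list(char)), pair(T, list(T1))).
Decompose pair/2: list(list(char)) =?= list(list(char)),  pair(list(list(bool)), E) =?= pair(T, list(T1)).
Delete trivial equation list(list(char)) =?= list(list(char)).
Decompose pair/2: list(list(bool)) =?= T,  E =?= list(T1).
Bind T := list(list(bool)); substituting into the one remaining equation that mentions T gives: pair(list(list(nat)), pair(R, list(list(list(bool))))) =?= pair(list(list(nat)), pair(pair(E, nat), T1)).
Bind E := list(T1); substituting into the remaining equation gives: pair(list(list(nat)), pair(R, list(list(list(bool))))) =?= pair(list(list(nat)), pair(pair(list(T1), nat), T1)).
Decompose pair/2: list(list(nat)) =?= list(list(nat)),  pair(R, list(list(list(bool)))) =?= pair(pair(list(T1), nat), T1).
Delete trivial equation list(list(nat)) =?= list(list(nat)).
Decompose pair/2: R =?= pair(list(T1), nat),  list(list(list(bool))) =?= T1.
Bind R := pair(list(T1), nat); no other remaining equation mentions R.
Bind T1 := list(list(list(bool))). Substituting into the earlier bindings gives E := list(list(list(list(bool)))), R := pair(list(list(list(list(bool)))), nat).
MGU = { A ↦ list(bool), T ↦ list(list(bool)), E ↦ list(list(list(list(bool)))), R ↦ pair(list(list(list(list(bool)))), nat), T1 ↦ list(list(list(bool))) }, so T1 ↦ list(list(list(bool))).

list(list(list(bool)))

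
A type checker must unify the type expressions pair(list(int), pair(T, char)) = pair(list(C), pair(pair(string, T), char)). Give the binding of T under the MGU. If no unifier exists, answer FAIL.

Decompose pair/2: list(int) = list(C),  pair(T, char) = pair(pair(string, T), char).
Decompose list/1: int = C.
Bind C := int; no other remaining equation mentions C.
Decompose pair/2: T = pair(string, T),  char = char.
Occurs check fails: T occurs in pair(string, T); the equation T = pair(string, T) has no finite solution.

FAIL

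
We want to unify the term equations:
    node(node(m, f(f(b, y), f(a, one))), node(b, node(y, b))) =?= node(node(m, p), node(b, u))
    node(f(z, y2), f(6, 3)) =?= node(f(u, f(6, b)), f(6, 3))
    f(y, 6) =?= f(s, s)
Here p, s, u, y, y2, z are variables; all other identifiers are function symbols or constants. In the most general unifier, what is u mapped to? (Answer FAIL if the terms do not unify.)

Decompose node/2: node(m, f(f(b, y), f(a, one))) =?= node(m, p),  node(b, node(y, b)) =?= node(b, u).
Decompose node/2: m =?= m,  f(f(b, y), f(a, one)) =?= p.
Delete trivial equation m =?= m.
Bind p := f(f(b, y), f(a, one)); no other remaining equation mentions p.
Decompose node/2: b =?= b,  node(y, b) =?= u.
Delete trivial equation b =?= b.
Bind u := node(y, b); substituting into the one remaining equation that mentions u gives: node(f(z, y2), f(6, 3)) =?= node(f(node(y, b), f(6, b)), f(6, 3)).
Decompose node/2: f(z, y2) =?= f(node(y, b), f(6, b)),  f(6, 3) =?= f(6, 3).
Decompose f/2: z =?= node(y, b),  y2 =?= f(6, b).
Bind z := node(y, b); no other remaining equation mentions z.
Bind y2 := f(6, b); no other remaining equation mentions y2.
Delete trivial equation f(6, 3) =?= f(6, 3).
Decompose f/2: y =?= s,  6 =?= s.
Bind y := s; no other remaining equation mentions y. Substituting into the earlier bindings gives p := f(f(b, s), f(a, one)), u := node(s, b), z := node(s, b).
Bind s := 6. Substituting into the earlier bindings gives p := f(f(b, 6), f(a, one)), u := node(6, b), z := node(6, b), y := 6.
MGU = { p ↦ f(f(b, 6), f(a, one)), u ↦ node(6, b), z ↦ node(6, b), y2 ↦ f(6, b), y ↦ 6, s ↦ 6 }, so u ↦ node(6, b).

node(6, b)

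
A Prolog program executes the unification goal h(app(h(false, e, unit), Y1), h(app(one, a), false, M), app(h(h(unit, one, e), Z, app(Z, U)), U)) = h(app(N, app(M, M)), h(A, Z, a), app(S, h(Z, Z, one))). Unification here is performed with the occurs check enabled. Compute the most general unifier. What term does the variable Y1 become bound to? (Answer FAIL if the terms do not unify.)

app(a, a)

Decompose h/3: app(h(false, e, unit), Y1) = app(N, app(M, M)),  h(app(one, a), false, M) = h(A, Z, a),  app(h(h(unit, one, e), Z, app(Z, U)), U) = app(S, h(Z, Z, one)).
Decompose app/2: h(false, e, unit) = N,  Y1 = app(M, M).
Bind N := h(false, e, unit); no other remaining equation mentions N.
Bind Y1 := app(M, M); no other remaining equation mentions Y1.
Decompose h/3: app(one, a) = A,  false = Z,  M = a.
Bind A := app(one, a); no other remaining equation mentions A.
Bind Z := false; substituting into the one remaining equation that mentions Z gives: app(h(h(unit, one, e), false, app(false, U)), U) = app(S, h(false, false, one)).
Bind M := a; no other remaining equation mentions M. Substituting into the earlier binding gives Y1 := app(a, a).
Decompose app/2: h(h(unit, one, e), false, app(false, U)) = S,  U = h(false, false, one).
Bind S := h(h(unit, one, e), false, app(false, U)); no other remaining equation mentions S.
Bind U := h(false, false, one). Substituting into the earlier binding gives S := h(h(unit, one, e), false, app(false, h(false, false, one))).
MGU = { N ↦ h(false, e, unit), Y1 ↦ app(a, a), A ↦ app(one, a), Z ↦ false, M ↦ a, S ↦ h(h(unit, one, e), false, app(false, h(false, false, one))), U ↦ h(false, false, one) }, so Y1 ↦ app(a, a).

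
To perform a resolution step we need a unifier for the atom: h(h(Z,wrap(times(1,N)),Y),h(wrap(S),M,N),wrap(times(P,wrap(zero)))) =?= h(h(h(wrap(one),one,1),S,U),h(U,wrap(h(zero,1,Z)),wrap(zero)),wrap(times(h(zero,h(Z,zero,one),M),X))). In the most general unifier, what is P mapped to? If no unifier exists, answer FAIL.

h(zero,h(h(wrap(one),one,1),zero,one),wrap(h(zero,1,h(wrap(one),one,1))))

Decompose h/3: h(Z,wrap(times(1,N)),Y) =?= h(h(wrap(one),one,1),S,U),  h(wrap(S),M,N) =?= h(U,wrap(h(zero,1,Z)),wrap(zero)),  wrap(times(P,wrap(zero))) =?= wrap(times(h(zero,h(Z,zero,one),M),X)).
Decompose h/3: Z =?= h(wrap(one),one,1),  wrap(times(1,N)) =?= S,  Y =?= U.
Bind Z := h(wrap(one),one,1); substituting into the 2 remaining equations that mention Z gives: h(wrap(S),M,N) =?= h(U,wrap(h(zero,1,h(wrap(one),one,1))),wrap(zero)),  wrap(times(P,wrap(zero))) =?= wrap(times(h(zero,h(h(wrap(one),one,1),zero,one),M),X)).
Bind S := wrap(times(1,N)); substituting into the one remaining equation that mentions S gives: h(wrap(wrap(times(1,N))),M,N) =?= h(U,wrap(h(zero,1,h(wrap(one),one,1))),wrap(zero)).
Bind Y := U; no other remaining equation mentions Y.
Decompose h/3: wrap(wrap(times(1,N))) =?= U,  M =?= wrap(h(zero,1,h(wrap(one),one,1))),  N =?= wrap(zero).
Bind U := wrap(wrap(times(1,N))); no other remaining equation mentions U. Substituting into the earlier binding gives Y := wrap(wrap(times(1,N))).
Bind M := wrap(h(zero,1,h(wrap(one),one,1))); substituting into the one remaining equation that mentions M gives: wrap(times(P,wrap(zero))) =?= wrap(times(h(zero,h(h(wrap(one),one,1),zero,one),wrap(h(zero,1,h(wrap(one),one,1)))),X)).
Bind N := wrap(zero); no other remaining equation mentions N. Substituting into the earlier bindings gives S := wrap(times(1,wrap(zero))), Y := wrap(wrap(times(1,wrap(zero)))), U := wrap(wrap(times(1,wrap(zero)))).
Decompose wrap/1: times(P,wrap(zero)) =?= times(h(zero,h(h(wrap(one),one,1),zero,one),wrap(h(zero,1,h(wrap(one),one,1)))),X).
Decompose times/2: P =?= h(zero,h(h(wrap(one),one,1),zero,one),wrap(h(zero,1,h(wrap(one),one,1)))),  wrap(zero) =?= X.
Bind P := h(zero,h(h(wrap(one),one,1),zero,one),wrap(h(zero,1,h(wrap(one),one,1)))); no other remaining equation mentions P.
Bind X := wrap(zero).
MGU = { Z := h(wrap(one),one,1), S := wrap(times(1,wrap(zero))), Y := wrap(wrap(times(1,wrap(zero)))), U := wrap(wrap(times(1,wrap(zero)))), M := wrap(h(zero,1,h(wrap(one),one,1))), N := wrap(zero), P := h(zero,h(h(wrap(one),one,1),zero,one),wrap(h(zero,1,h(wrap(one),one,1)))), X := wrap(zero) }, so P := h(zero,h(h(wrap(one),one,1),zero,one),wrap(h(zero,1,h(wrap(one),one,1)))).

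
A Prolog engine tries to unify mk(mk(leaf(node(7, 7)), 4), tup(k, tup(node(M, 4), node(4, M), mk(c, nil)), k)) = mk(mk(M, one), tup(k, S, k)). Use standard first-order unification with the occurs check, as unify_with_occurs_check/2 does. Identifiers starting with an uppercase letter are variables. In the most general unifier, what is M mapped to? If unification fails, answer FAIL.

Decompose mk/2: mk(leaf(node(7, 7)), 4) = mk(M, one),  tup(k, tup(node(M, 4), node(4, M), mk(c, nil)), k) = tup(k, S, k).
Decompose mk/2: leaf(node(7, 7)) = M,  4 = one.
Bind M := leaf(node(7, 7)); substituting into the one remaining equation that mentions M gives: tup(k, tup(node(leaf(node(7, 7)), 4), node(4, leaf(node(7, 7))), mk(c, nil)), k) = tup(k, S, k).
Clash: constants 4 and one differ; no unifier exists.

FAIL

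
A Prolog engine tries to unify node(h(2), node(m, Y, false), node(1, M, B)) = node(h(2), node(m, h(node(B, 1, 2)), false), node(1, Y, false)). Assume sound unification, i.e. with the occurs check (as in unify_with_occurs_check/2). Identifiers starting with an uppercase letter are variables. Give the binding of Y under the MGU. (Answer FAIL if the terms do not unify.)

h(node(false, 1, 2))

Decompose node/3: h(2) = h(2),  node(m, Y, false) = node(m, h(node(B, 1, 2)), false),  node(1, M, B) = node(1, Y, false).
Delete trivial equation h(2) = h(2).
Decompose node/3: m = m,  Y = h(node(B, 1, 2)),  false = false.
Delete trivial equation m = m.
Bind Y := h(node(B, 1, 2)); substituting into the one remaining equation that mentions Y gives: node(1, M, B) = node(1, h(node(B, 1, 2)), false).
Delete trivial equation false = false.
Decompose node/3: 1 = 1,  M = h(node(B, 1, 2)),  B = false.
Delete trivial equation 1 = 1.
Bind M := h(node(B, 1, 2)); no other remaining equation mentions M.
Bind B := false. Substituting into the earlier bindings gives Y := h(node(false, 1, 2)), M := h(node(false, 1, 2)).
MGU = { Y -> h(node(false, 1, 2)), M -> h(node(false, 1, 2)), B -> false }, so Y -> h(node(false, 1, 2)).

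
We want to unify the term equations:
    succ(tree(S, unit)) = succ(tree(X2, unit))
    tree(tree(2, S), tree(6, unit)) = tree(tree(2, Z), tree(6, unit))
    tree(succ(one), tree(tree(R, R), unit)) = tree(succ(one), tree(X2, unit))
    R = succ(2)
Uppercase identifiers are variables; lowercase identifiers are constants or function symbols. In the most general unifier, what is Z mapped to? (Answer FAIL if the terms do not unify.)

tree(succ(2), succ(2))

Decompose succ/1: tree(S, unit) = tree(X2, unit).
Decompose tree/2: S = X2,  unit = unit.
Bind S := X2; substituting into the one remaining equation that mentions S gives: tree(tree(2, X2), tree(6, unit)) = tree(tree(2, Z), tree(6, unit)).
Delete trivial equation unit = unit.
Decompose tree/2: tree(2, X2) = tree(2, Z),  tree(6, unit) = tree(6, unit).
Decompose tree/2: 2 = 2,  X2 = Z.
Delete trivial equation 2 = 2.
Bind X2 := Z; substituting into the one remaining equation that mentions X2 gives: tree(succ(one), tree(tree(R, R), unit)) = tree(succ(one), tree(Z, unit)). Substituting into the earlier binding gives S := Z.
Delete trivial equation tree(6, unit) = tree(6, unit).
Decompose tree/2: succ(one) = succ(one),  tree(tree(R, R), unit) = tree(Z, unit).
Delete trivial equation succ(one) = succ(one).
Decompose tree/2: tree(R, R) = Z,  unit = unit.
Bind Z := tree(R, R); no other remaining equation mentions Z. Substituting into the earlier bindings gives S := tree(R, R), X2 := tree(R, R).
Delete trivial equation unit = unit.
Bind R := succ(2). Substituting into the earlier bindings gives S := tree(succ(2), succ(2)), X2 := tree(succ(2), succ(2)), Z := tree(succ(2), succ(2)).
MGU = { S := tree(succ(2), succ(2)), X2 := tree(succ(2), succ(2)), Z := tree(succ(2), succ(2)), R := succ(2) }, so Z := tree(succ(2), succ(2)).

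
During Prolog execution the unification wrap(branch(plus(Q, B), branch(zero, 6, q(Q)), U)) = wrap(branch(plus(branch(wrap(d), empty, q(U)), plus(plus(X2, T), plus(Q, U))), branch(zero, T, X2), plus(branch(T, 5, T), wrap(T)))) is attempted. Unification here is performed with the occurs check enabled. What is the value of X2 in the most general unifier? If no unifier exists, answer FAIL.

Decompose wrap/1: branch(plus(Q, B), branch(zero, 6, q(Q)), U) = branch(plus(branch(wrap(d), empty, q(U)), plus(plus(X2, T), plus(Q, U))), branch(zero, T, X2), plus(branch(T, 5, T), wrap(T))).
Decompose branch/3: plus(Q, B) = plus(branch(wrap(d), empty, q(U)), plus(plus(X2, T), plus(Q, U))),  branch(zero, 6, q(Q)) = branch(zero, T, X2),  U = plus(branch(T, 5, T), wrap(T)).
Decompose plus/2: Q = branch(wrap(d), empty, q(U)),  B = plus(plus(X2, T), plus(Q, U)).
Bind Q := branch(wrap(d), empty, q(U)); substituting into the 2 remaining equations that mention Q gives: B = plus(plus(X2, T), plus(branch(wrap(d), empty, q(U)), U)),  branch(zero, 6, q(branch(wrap(d), empty, q(U)))) = branch(zero, T, X2).
Bind B := plus(plus(X2, T), plus(branch(wrap(d), empty, q(U)), U)); no other remaining equation mentions B.
Decompose branch/3: zero = zero,  6 = T,  q(branch(wrap(d), empty, q(U))) = X2.
Delete trivial equation zero = zero.
Bind T := 6; substituting into the one remaining equation that mentions T gives: U = plus(branch(6, 5, 6), wrap(6)). Substituting into the earlier binding gives B := plus(plus(X2, 6), plus(branch(wrap(d), empty, q(U)), U)).
Bind X2 := q(branch(wrap(d), empty, q(U))); no other remaining equation mentions X2. Substituting into the earlier binding gives B := plus(plus(q(branch(wrap(d), empty, q(U))), 6), plus(branch(wrap(d), empty, q(U)), U)).
Bind U := plus(branch(6, 5, 6), wrap(6)). Substituting into the earlier bindings gives Q := branch(wrap(d), empty, q(plus(branch(6, 5, 6), wrap(6)))), B := plus(plus(q(branch(wrap(d), empty, q(plus(branch(6, 5, 6), wrap(6))))), 6), plus(branch(wrap(d), empty, q(plus(branch(6, 5, 6), wrap(6)))), plus(branch(6, 5, 6), wrap(6)))), X2 := q(branch(wrap(d), empty, q(plus(branch(6, 5, 6), wrap(6))))).
MGU = { Q ↦ branch(wrap(d), empty, q(plus(branch(6, 5, 6), wrap(6)))), B ↦ plus(plus(q(branch(wrap(d), empty, q(plus(branch(6, 5, 6), wrap(6))))), 6), plus(branch(wrap(d), empty, q(plus(branch(6, 5, 6), wrap(6)))), plus(branch(6, 5, 6), wrap(6)))), T ↦ 6, X2 ↦ q(branch(wrap(d), empty, q(plus(branch(6, 5, 6), wrap(6))))), U ↦ plus(branch(6, 5, 6), wrap(6)) }, so X2 ↦ q(branch(wrap(d), empty, q(plus(branch(6, 5, 6), wrap(6))))).

q(branch(wrap(d), empty, q(plus(branch(6, 5, 6), wrap(6)))))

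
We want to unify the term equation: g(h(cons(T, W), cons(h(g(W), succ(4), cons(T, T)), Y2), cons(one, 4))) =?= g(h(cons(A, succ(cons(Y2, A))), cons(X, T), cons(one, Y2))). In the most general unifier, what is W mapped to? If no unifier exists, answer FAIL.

Decompose g/1: h(cons(T, W), cons(h(g(W), succ(4), cons(T, T)), Y2), cons(one, 4)) =?= h(cons(A, succ(cons(Y2, A))), cons(X, T), cons(one, Y2)).
Decompose h/3: cons(T, W) =?= cons(A, succ(cons(Y2, A))),  cons(h(g(W), succ(4), cons(T, T)), Y2) =?= cons(X, T),  cons(one, 4) =?= cons(one, Y2).
Decompose cons/2: T =?= A,  W =?= succ(cons(Y2, A)).
Bind T := A; substituting into the one remaining equation that mentions T gives: cons(h(g(W), succ(4), cons(A, A)), Y2) =?= cons(X, A).
Bind W := succ(cons(Y2, A)); substituting into the one remaining equation that mentions W gives: cons(h(g(succ(cons(Y2, A))), succ(4), cons(A, A)), Y2) =?= cons(X, A).
Decompose cons/2: h(g(succ(cons(Y2, A))), succ(4), cons(A, A)) =?= X,  Y2 =?= A.
Bind X := h(g(succ(cons(Y2, A))), succ(4), cons(A, A)); no other remaining equation mentions X.
Bind Y2 := A; substituting into the remaining equation gives: cons(one, 4) =?= cons(one, A). Substituting into the earlier bindings gives W := succ(cons(A, A)), X := h(g(succ(cons(A, A))), succ(4), cons(A, A)).
Decompose cons/2: one =?= one,  4 =?= A.
Delete trivial equation one =?= one.
Bind A := 4. Substituting into the earlier bindings gives T := 4, W := succ(cons(4, 4)), X := h(g(succ(cons(4, 4))), succ(4), cons(4, 4)), Y2 := 4.
MGU = { T ↦ 4, W ↦ succ(cons(4, 4)), X ↦ h(g(succ(cons(4, 4))), succ(4), cons(4, 4)), Y2 ↦ 4, A ↦ 4 }, so W ↦ succ(cons(4, 4)).

succ(cons(4, 4))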